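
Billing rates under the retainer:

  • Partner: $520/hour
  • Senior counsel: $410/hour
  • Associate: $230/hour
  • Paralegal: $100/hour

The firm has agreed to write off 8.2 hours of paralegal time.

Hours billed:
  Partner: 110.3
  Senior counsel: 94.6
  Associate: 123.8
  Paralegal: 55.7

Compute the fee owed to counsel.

Partner: 110.3 × $520 = $57,356.00
Senior counsel: 94.6 × $410 = $38,786.00
Associate: 123.8 × $230 = $28,474.00
Paralegal: 55.7 × $100 = $5,570.00
Subtotal: $130,186.00
Write-off: 8.2 × $100 = $820.00
Total: $130,186.00 − $820.00 = $129,366.00

$129,366.00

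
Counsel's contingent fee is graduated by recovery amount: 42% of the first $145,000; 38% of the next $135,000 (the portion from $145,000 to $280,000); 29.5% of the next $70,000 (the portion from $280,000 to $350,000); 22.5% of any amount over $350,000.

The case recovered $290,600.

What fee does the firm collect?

$115,327.00

First $145,000 at 42% = $60,900.00
Next $135,000 at 38% = $51,300.00
Remaining $10,600 at 29.5% = $3,127.00
Fee: $60,900.00 + $51,300.00 + $3,127.00 = $115,327.00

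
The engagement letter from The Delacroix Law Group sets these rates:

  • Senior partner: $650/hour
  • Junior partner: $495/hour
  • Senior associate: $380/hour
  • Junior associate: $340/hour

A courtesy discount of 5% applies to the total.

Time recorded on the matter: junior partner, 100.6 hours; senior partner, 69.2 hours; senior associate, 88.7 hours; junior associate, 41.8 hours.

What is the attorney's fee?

$135,560.25

Senior partner: 69.2 × $650 = $44,980.00
Junior partner: 100.6 × $495 = $49,797.00
Senior associate: 88.7 × $380 = $33,706.00
Junior associate: 41.8 × $340 = $14,212.00
Subtotal: $142,695.00
Less 5% discount: −$7,134.75
Total: $142,695.00 − $7,134.75 = $135,560.25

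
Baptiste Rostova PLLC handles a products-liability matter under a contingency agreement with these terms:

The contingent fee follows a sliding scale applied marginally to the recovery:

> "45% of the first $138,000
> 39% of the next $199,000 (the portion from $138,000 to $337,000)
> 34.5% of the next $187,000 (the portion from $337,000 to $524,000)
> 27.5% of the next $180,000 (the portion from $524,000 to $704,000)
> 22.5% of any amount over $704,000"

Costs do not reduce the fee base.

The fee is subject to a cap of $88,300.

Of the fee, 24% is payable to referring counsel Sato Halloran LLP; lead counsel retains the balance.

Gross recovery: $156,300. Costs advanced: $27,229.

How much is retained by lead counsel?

Fee base is the gross recovery, $156,300; costs are reimbursed separately.
First $138,000 at 45% = $62,100.00
Remaining $18,300 at 39% = $7,137.00
Fee: $62,100.00 + $7,137.00 = $69,237.00
$69,237.00 is under the $88,300 cap.
Referral share: 24% of $69,237.00 = $16,616.88; lead counsel retains $69,237.00 − $16,616.88 = $52,620.12.

$52,620.12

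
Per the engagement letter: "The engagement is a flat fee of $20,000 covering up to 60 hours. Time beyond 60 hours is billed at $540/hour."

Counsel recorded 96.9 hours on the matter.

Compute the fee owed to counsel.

$39,926.00

Flat fee: $20,000.00
Excess hours: 96.9 − 60 = 36.9
Overrun: 36.9 × $540 = $19,926.00
Total: $20,000.00 + $19,926.00 = $39,926.00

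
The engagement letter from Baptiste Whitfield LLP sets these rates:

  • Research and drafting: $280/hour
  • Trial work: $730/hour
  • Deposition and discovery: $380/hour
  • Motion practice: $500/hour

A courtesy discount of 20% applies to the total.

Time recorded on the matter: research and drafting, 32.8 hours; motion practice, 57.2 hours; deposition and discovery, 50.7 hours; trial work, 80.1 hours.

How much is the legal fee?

$92,418.40

Research and drafting: 32.8 × $280 = $9,184.00
Trial work: 80.1 × $730 = $58,473.00
Deposition and discovery: 50.7 × $380 = $19,266.00
Motion practice: 57.2 × $500 = $28,600.00
Subtotal: $115,523.00
Less 20% discount: −$23,104.60
Total: $115,523.00 − $23,104.60 = $92,418.40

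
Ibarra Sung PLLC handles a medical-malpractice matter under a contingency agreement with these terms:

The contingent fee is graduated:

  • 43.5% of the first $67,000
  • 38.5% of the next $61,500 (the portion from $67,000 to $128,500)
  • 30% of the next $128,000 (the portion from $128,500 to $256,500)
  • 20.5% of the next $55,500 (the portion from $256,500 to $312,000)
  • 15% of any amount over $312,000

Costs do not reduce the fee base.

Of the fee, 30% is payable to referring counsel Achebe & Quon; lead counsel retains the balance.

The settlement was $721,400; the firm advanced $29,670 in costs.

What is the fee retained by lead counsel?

Fee base is the gross recovery, $721,400; costs are reimbursed separately.
First $67,000 at 43.5% = $29,145.00
Next $61,500 at 38.5% = $23,677.50
Next $128,000 at 30% = $38,400.00
Next $55,500 at 20.5% = $11,377.50
Remaining $409,400 at 15% = $61,410.00
Fee: $29,145.00 + $23,677.50 + $38,400.00 + $11,377.50 + $61,410.00 = $164,010.00
Referral share: 30% of $164,010.00 = $49,203.00; lead counsel retains $164,010.00 − $49,203.00 = $114,807.00.

$114,807.00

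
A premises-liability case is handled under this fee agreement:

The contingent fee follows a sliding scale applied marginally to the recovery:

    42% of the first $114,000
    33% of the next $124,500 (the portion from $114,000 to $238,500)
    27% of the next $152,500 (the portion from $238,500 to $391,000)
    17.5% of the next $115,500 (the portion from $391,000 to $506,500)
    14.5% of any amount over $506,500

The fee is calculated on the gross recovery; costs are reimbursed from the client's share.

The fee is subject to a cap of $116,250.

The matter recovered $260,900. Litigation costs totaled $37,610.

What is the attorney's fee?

$95,013.00

Fee base is the gross recovery, $260,900; costs are reimbursed separately.
First $114,000 at 42% = $47,880.00
Next $124,500 at 33% = $41,085.00
Remaining $22,400 at 27% = $6,048.00
Fee: $47,880.00 + $41,085.00 + $6,048.00 = $95,013.00
$95,013.00 is under the $116,250 cap.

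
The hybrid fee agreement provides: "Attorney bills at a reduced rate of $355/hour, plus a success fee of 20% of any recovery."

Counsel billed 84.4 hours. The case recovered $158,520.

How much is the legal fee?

Hourly: 84.4 × $355 = $29,962.00
Success fee: 20% of $158,520 = $31,704.00
Total: $29,962.00 + $31,704.00 = $61,666.00

$61,666.00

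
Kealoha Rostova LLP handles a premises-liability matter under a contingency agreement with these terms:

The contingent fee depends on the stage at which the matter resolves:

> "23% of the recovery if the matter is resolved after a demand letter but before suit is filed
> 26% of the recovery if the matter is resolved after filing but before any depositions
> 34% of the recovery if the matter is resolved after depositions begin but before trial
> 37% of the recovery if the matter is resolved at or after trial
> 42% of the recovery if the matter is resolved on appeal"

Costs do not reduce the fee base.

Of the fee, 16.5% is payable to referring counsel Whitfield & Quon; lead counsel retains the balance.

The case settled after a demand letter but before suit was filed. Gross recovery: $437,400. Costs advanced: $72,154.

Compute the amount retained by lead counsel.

$84,002.67

Fee base is the gross recovery, $437,400; costs are reimbursed separately.
The matter settled after a demand letter but before suit was filed, so the 23% rate applies.
$437,400 × 23% = $100,602.00
Referral share: 16.5% of $100,602.00 = $16,599.33; lead counsel retains $100,602.00 − $16,599.33 = $84,002.67.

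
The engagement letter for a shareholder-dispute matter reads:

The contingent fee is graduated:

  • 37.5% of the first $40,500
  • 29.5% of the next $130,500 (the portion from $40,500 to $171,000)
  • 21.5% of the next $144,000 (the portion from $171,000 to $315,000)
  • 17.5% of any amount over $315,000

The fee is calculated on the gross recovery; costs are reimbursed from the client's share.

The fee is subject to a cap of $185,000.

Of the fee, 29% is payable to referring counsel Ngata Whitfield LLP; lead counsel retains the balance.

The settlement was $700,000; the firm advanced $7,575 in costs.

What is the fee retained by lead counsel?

$107,934.20

Fee base is the gross recovery, $700,000; costs are reimbursed separately.
First $40,500 at 37.5% = $15,187.50
Next $130,500 at 29.5% = $38,497.50
Next $144,000 at 21.5% = $30,960.00
Remaining $385,000 at 17.5% = $67,375.00
Fee: $15,187.50 + $38,497.50 + $30,960.00 + $67,375.00 = $152,020.00
$152,020.00 is under the $185,000 cap.
Referral share: 29% of $152,020.00 = $44,085.80; lead counsel retains $152,020.00 − $44,085.80 = $107,934.20.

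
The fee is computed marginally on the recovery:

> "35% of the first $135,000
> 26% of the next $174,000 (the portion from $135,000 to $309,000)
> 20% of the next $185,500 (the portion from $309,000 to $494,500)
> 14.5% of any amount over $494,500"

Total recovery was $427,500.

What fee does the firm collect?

$116,190.00

First $135,000 at 35% = $47,250.00
Next $174,000 at 26% = $45,240.00
Remaining $118,500 at 20% = $23,700.00
Fee: $47,250.00 + $45,240.00 + $23,700.00 = $116,190.00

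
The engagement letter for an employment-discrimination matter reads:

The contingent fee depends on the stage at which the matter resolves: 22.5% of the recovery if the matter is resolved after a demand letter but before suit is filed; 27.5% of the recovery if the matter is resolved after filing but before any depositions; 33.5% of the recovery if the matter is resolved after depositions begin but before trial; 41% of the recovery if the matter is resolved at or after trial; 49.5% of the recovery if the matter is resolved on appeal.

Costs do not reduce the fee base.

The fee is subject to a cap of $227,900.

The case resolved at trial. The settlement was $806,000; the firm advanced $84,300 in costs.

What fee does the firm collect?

$227,900.00

Fee base is the gross recovery, $806,000; costs are reimbursed separately.
The matter resolved at trial, so the 41% rate applies.
$806,000 × 41% = $330,460.00
$330,460.00 exceeds the $227,900 cap, so the fee is capped at $227,900.00.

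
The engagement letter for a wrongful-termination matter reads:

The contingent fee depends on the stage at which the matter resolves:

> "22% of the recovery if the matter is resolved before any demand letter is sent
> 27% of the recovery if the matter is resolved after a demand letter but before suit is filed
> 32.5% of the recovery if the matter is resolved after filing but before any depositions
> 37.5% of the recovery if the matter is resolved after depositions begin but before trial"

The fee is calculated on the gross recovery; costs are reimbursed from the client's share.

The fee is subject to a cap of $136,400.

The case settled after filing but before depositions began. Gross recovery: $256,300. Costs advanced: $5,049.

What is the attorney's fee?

$83,297.50

Fee base is the gross recovery, $256,300; costs are reimbursed separately.
The matter settled after filing but before depositions began, so the 32.5% rate applies.
$256,300 × 32.5% = $83,297.50
$83,297.50 is under the $136,400 cap.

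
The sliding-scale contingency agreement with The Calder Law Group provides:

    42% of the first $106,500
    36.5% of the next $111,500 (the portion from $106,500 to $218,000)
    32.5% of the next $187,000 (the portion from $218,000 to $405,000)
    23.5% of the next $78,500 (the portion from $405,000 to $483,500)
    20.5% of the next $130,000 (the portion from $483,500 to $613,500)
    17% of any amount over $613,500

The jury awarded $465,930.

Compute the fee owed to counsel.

First $106,500 at 42% = $44,730.00
Next $111,500 at 36.5% = $40,697.50
Next $187,000 at 32.5% = $60,775.00
Remaining $60,930 at 23.5% = $14,318.55
Fee: $44,730.00 + $40,697.50 + $60,775.00 + $14,318.55 = $160,521.05

$160,521.05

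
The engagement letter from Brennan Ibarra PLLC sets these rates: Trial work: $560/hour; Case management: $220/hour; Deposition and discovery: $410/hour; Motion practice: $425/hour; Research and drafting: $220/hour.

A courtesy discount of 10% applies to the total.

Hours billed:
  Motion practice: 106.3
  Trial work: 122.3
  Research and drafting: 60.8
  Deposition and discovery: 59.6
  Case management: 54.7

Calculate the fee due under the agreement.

$147,160.35

Trial work: 122.3 × $560 = $68,488.00
Case management: 54.7 × $220 = $12,034.00
Deposition and discovery: 59.6 × $410 = $24,436.00
Motion practice: 106.3 × $425 = $45,177.50
Research and drafting: 60.8 × $220 = $13,376.00
Subtotal: $163,511.50
Less 10% discount: −$16,351.15
Total: $163,511.50 − $16,351.15 = $147,160.35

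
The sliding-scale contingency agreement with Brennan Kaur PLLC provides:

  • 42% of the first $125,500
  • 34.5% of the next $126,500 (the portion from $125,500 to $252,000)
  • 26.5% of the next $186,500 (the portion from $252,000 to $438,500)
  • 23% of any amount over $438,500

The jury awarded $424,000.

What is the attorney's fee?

First $125,500 at 42% = $52,710.00
Next $126,500 at 34.5% = $43,642.50
Remaining $172,000 at 26.5% = $45,580.00
Fee: $52,710.00 + $43,642.50 + $45,580.00 = $141,932.50

$141,932.50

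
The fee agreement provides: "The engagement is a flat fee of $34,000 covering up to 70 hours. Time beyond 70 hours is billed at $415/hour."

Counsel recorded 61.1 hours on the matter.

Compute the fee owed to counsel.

$34,000.00

61.1 hours is within the 70-hour scope; only the flat fee applies.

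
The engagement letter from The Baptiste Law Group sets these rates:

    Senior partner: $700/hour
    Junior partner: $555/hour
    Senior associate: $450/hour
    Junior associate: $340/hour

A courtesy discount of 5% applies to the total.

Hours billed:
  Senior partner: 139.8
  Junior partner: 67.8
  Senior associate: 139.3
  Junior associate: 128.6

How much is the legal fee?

Senior partner: 139.8 × $700 = $97,860.00
Junior partner: 67.8 × $555 = $37,629.00
Senior associate: 139.3 × $450 = $62,685.00
Junior associate: 128.6 × $340 = $43,724.00
Subtotal: $241,898.00
Less 5% discount: −$12,094.90
Total: $241,898.00 − $12,094.90 = $229,803.10

$229,803.10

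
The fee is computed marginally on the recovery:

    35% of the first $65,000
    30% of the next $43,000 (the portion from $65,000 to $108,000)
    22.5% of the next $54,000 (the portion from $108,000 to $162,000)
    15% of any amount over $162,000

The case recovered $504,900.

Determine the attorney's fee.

$99,235.00

First $65,000 at 35% = $22,750.00
Next $43,000 at 30% = $12,900.00
Next $54,000 at 22.5% = $12,150.00
Remaining $342,900 at 15% = $51,435.00
Fee: $22,750.00 + $12,900.00 + $12,150.00 + $51,435.00 = $99,235.00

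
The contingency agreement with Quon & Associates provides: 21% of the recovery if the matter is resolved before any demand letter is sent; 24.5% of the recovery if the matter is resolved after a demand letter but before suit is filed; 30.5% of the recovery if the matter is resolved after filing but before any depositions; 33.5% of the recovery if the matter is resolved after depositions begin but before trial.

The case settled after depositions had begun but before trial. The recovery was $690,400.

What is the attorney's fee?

$231,284.00

The matter settled after depositions had begun but before trial, so the 33.5% rate applies.
$690,400 × 33.5% = $231,284.00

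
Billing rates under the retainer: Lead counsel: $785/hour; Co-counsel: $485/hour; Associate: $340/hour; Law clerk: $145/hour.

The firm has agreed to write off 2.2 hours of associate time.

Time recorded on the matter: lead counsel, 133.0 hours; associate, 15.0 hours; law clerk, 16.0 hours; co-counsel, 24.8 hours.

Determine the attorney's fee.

Lead counsel: 133.0 × $785 = $104,405.00
Co-counsel: 24.8 × $485 = $12,028.00
Associate: 15.0 × $340 = $5,100.00
Law clerk: 16.0 × $145 = $2,320.00
Subtotal: $123,853.00
Write-off: 2.2 × $340 = $748.00
Total: $123,853.00 − $748.00 = $123,105.00

$123,105.00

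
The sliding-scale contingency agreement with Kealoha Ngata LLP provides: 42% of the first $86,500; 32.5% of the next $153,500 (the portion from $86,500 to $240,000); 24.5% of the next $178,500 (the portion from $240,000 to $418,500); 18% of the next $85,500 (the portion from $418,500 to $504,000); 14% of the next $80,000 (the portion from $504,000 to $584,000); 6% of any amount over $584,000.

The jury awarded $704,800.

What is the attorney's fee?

First $86,500 at 42% = $36,330.00
Next $153,500 at 32.5% = $49,887.50
Next $178,500 at 24.5% = $43,732.50
Next $85,500 at 18% = $15,390.00
Next $80,000 at 14% = $11,200.00
Remaining $120,800 at 6% = $7,248.00
Fee: $36,330.00 + $49,887.50 + $43,732.50 + $15,390.00 + $11,200.00 + $7,248.00 = $163,788.00

$163,788.00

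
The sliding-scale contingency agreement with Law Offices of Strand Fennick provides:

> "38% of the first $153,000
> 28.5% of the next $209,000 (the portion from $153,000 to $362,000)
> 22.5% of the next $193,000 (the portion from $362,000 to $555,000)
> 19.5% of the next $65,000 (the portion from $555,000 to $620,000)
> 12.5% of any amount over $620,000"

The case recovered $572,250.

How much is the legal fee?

$164,493.75

First $153,000 at 38% = $58,140.00
Next $209,000 at 28.5% = $59,565.00
Next $193,000 at 22.5% = $43,425.00
Remaining $17,250 at 19.5% = $3,363.75
Fee: $58,140.00 + $59,565.00 + $43,425.00 + $3,363.75 = $164,493.75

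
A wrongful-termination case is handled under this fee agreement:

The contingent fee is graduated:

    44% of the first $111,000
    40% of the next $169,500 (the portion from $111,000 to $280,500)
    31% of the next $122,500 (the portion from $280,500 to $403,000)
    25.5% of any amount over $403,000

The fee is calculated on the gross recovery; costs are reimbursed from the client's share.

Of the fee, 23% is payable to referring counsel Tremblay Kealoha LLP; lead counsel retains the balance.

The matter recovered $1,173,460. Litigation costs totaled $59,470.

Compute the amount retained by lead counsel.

Fee base is the gross recovery, $1,173,460; costs are reimbursed separately.
First $111,000 at 44% = $48,840.00
Next $169,500 at 40% = $67,800.00
Next $122,500 at 31% = $37,975.00
Remaining $770,460 at 25.5% = $196,467.30
Fee: $48,840.00 + $67,800.00 + $37,975.00 + $196,467.30 = $351,082.30
Referral share: 23% of $351,082.30 = $80,748.93; lead counsel retains $351,082.30 − $80,748.93 = $270,333.37.

$270,333.37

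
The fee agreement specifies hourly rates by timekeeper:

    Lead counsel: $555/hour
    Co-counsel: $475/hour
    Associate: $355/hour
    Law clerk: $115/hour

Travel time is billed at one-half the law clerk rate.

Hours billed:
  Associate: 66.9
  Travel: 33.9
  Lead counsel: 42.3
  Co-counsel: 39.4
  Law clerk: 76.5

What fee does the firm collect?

Lead counsel: 42.3 × $555 = $23,476.50
Co-counsel: 39.4 × $475 = $18,715.00
Associate: 66.9 × $355 = $23,749.50
Law clerk: 76.5 × $115 = $8,797.50
Subtotal: $23,476.50 + $18,715.00 + $23,749.50 + $8,797.50 = $74,738.50
Travel: 33.9 × ($115 ÷ 2) = 33.9 × $57.50 = $1,949.25
Total: $74,738.50 + $1,949.25 = $76,687.75

$76,687.75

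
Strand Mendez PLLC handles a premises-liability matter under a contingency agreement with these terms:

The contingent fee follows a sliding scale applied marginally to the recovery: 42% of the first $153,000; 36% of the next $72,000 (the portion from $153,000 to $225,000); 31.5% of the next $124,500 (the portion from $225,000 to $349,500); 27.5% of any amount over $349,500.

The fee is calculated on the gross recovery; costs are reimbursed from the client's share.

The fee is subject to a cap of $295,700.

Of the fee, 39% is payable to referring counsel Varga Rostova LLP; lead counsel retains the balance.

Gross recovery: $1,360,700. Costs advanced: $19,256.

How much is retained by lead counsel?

Fee base is the gross recovery, $1,360,700; costs are reimbursed separately.
First $153,000 at 42% = $64,260.00
Next $72,000 at 36% = $25,920.00
Next $124,500 at 31.5% = $39,217.50
Remaining $1,011,200 at 27.5% = $278,080.00
Fee: $64,260.00 + $25,920.00 + $39,217.50 + $278,080.00 = $407,477.50
$407,477.50 exceeds the $295,700 cap, so the fee is capped at $295,700.00.
Referral share: 39% of $295,700.00 = $115,323.00; lead counsel retains $295,700.00 − $115,323.00 = $180,377.00.

$180,377.00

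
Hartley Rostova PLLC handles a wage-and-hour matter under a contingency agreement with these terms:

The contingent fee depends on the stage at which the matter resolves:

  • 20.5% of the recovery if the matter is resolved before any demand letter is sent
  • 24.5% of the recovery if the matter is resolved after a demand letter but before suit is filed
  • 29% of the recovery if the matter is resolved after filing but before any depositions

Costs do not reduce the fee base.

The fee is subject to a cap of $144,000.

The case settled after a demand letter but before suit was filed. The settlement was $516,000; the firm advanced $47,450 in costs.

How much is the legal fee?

Fee base is the gross recovery, $516,000; costs are reimbursed separately.
The matter settled after a demand letter but before suit was filed, so the 24.5% rate applies.
$516,000 × 24.5% = $126,420.00
$126,420.00 is under the $144,000 cap.

$126,420.00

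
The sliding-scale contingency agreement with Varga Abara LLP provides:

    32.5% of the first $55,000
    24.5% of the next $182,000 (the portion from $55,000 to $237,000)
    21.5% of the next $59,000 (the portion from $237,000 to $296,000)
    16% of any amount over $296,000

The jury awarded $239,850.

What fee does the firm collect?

First $55,000 at 32.5% = $17,875.00
Next $182,000 at 24.5% = $44,590.00
Remaining $2,850 at 21.5% = $612.75
Fee: $17,875.00 + $44,590.00 + $612.75 = $63,077.75

$63,077.75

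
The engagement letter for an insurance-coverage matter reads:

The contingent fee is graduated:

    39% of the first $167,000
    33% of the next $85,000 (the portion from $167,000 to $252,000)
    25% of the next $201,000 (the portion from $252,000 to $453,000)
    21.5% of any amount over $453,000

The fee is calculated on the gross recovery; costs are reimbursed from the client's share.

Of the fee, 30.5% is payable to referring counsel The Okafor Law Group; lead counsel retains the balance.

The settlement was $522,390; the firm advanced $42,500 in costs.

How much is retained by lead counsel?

$110,052.45

Fee base is the gross recovery, $522,390; costs are reimbursed separately.
First $167,000 at 39% = $65,130.00
Next $85,000 at 33% = $28,050.00
Next $201,000 at 25% = $50,250.00
Remaining $69,390 at 21.5% = $14,918.85
Fee: $65,130.00 + $28,050.00 + $50,250.00 + $14,918.85 = $158,348.85
Referral share: 30.5% of $158,348.85 = $48,296.40; lead counsel retains $158,348.85 − $48,296.40 = $110,052.45.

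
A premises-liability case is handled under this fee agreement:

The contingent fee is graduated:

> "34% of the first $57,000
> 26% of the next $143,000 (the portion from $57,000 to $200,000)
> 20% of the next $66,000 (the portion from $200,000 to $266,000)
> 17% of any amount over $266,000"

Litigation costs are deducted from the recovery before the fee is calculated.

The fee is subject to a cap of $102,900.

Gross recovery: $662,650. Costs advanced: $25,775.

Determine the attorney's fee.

Fee base (net of costs): $662,650 − $25,775 = $636,875
First $57,000 at 34% = $19,380.00
Next $143,000 at 26% = $37,180.00
Next $66,000 at 20% = $13,200.00
Remaining $370,875 at 17% = $63,048.75
Fee: $19,380.00 + $37,180.00 + $13,200.00 + $63,048.75 = $132,808.75
$132,808.75 exceeds the $102,900 cap, so the fee is capped at $102,900.00.

$102,900.00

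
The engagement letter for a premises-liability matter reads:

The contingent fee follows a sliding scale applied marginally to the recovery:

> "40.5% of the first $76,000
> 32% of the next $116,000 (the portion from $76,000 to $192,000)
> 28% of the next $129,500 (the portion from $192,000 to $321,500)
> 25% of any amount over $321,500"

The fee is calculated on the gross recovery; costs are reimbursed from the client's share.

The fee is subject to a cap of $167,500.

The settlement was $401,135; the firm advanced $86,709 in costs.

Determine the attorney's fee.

Fee base is the gross recovery, $401,135; costs are reimbursed separately.
First $76,000 at 40.5% = $30,780.00
Next $116,000 at 32% = $37,120.00
Next $129,500 at 28% = $36,260.00
Remaining $79,635 at 25% = $19,908.75
Fee: $30,780.00 + $37,120.00 + $36,260.00 + $19,908.75 = $124,068.75
$124,068.75 is under the $167,500 cap.

$124,068.75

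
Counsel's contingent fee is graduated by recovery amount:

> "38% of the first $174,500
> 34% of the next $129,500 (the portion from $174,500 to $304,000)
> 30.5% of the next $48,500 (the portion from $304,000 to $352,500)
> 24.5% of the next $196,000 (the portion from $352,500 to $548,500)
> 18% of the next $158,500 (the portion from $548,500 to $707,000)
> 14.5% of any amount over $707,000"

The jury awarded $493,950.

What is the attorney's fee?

$159,787.75

First $174,500 at 38% = $66,310.00
Next $129,500 at 34% = $44,030.00
Next $48,500 at 30.5% = $14,792.50
Remaining $141,450 at 24.5% = $34,655.25
Fee: $66,310.00 + $44,030.00 + $14,792.50 + $34,655.25 = $159,787.75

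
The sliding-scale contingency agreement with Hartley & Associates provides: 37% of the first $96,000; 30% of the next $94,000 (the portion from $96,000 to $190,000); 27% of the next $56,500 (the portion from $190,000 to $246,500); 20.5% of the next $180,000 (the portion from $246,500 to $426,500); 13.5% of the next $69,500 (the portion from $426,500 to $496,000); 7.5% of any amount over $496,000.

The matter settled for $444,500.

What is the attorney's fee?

$118,305.00

First $96,000 at 37% = $35,520.00
Next $94,000 at 30% = $28,200.00
Next $56,500 at 27% = $15,255.00
Next $180,000 at 20.5% = $36,900.00
Remaining $18,000 at 13.5% = $2,430.00
Fee: $35,520.00 + $28,200.00 + $15,255.00 + $36,900.00 + $2,430.00 = $118,305.00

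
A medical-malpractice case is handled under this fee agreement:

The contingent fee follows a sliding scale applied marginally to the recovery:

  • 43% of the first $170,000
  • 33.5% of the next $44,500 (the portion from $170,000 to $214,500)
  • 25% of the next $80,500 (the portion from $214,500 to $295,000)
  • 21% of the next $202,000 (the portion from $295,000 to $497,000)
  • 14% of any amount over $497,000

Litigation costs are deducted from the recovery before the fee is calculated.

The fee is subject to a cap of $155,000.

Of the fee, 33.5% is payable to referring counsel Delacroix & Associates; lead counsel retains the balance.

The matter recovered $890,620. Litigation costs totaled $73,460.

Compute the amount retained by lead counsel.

Fee base (net of costs): $890,620 − $73,460 = $817,160
First $170,000 at 43% = $73,100.00
Next $44,500 at 33.5% = $14,907.50
Next $80,500 at 25% = $20,125.00
Next $202,000 at 21% = $42,420.00
Remaining $320,160 at 14% = $44,822.40
Fee: $73,100.00 + $14,907.50 + $20,125.00 + $42,420.00 + $44,822.40 = $195,374.90
$195,374.90 exceeds the $155,000 cap, so the fee is capped at $155,000.00.
Referral share: 33.5% of $155,000.00 = $51,925.00; lead counsel retains $155,000.00 − $51,925.00 = $103,075.00.

$103,075.00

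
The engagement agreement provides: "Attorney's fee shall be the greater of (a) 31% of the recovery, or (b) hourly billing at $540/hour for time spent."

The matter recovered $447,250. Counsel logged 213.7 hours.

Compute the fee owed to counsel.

$138,647.50

(a) 31% of $447,250 = $138,647.50
(b) 213.7 × $540 = $115,398.00
The greater is (a): $138,647.50.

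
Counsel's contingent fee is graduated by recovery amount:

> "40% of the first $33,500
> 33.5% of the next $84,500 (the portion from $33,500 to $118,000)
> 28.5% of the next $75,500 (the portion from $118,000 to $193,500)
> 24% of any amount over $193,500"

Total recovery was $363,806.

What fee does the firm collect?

First $33,500 at 40% = $13,400.00
Next $84,500 at 33.5% = $28,307.50
Next $75,500 at 28.5% = $21,517.50
Remaining $170,306 at 24% = $40,873.44
Fee: $13,400.00 + $28,307.50 + $21,517.50 + $40,873.44 = $104,098.44

$104,098.44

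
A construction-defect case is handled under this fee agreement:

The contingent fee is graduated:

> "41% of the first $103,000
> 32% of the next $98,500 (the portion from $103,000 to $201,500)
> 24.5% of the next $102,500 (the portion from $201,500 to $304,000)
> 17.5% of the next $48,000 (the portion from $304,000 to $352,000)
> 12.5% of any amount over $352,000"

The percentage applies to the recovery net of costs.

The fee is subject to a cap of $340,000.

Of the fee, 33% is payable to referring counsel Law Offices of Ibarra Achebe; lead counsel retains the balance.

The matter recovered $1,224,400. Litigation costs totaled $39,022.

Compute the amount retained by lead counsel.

$141,661.28

Fee base (net of costs): $1,224,400 − $39,022 = $1,185,378
First $103,000 at 41% = $42,230.00
Next $98,500 at 32% = $31,520.00
Next $102,500 at 24.5% = $25,112.50
Next $48,000 at 17.5% = $8,400.00
Remaining $833,378 at 12.5% = $104,172.25
Fee: $42,230.00 + $31,520.00 + $25,112.50 + $8,400.00 + $104,172.25 = $211,434.75
$211,434.75 is under the $340,000 cap.
Referral share: 33% of $211,434.75 = $69,773.47; lead counsel retains $211,434.75 − $69,773.47 = $141,661.28.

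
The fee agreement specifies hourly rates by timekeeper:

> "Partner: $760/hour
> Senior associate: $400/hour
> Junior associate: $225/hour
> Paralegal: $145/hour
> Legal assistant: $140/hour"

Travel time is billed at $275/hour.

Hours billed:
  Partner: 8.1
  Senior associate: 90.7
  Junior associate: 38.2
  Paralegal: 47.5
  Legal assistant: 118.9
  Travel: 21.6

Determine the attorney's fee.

Partner: 8.1 × $760 = $6,156.00
Senior associate: 90.7 × $400 = $36,280.00
Junior associate: 38.2 × $225 = $8,595.00
Paralegal: 47.5 × $145 = $6,887.50
Legal assistant: 118.9 × $140 = $16,646.00
Subtotal: $6,156.00 + $36,280.00 + $8,595.00 + $6,887.50 + $16,646.00 = $74,564.50
Travel: 21.6 × $275 = $5,940.00
Total: $74,564.50 + $5,940.00 = $80,504.50

$80,504.50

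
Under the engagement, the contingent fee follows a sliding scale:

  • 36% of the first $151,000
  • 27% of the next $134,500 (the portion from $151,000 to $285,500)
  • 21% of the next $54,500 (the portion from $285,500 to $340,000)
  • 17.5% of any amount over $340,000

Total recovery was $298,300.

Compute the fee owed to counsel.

$93,363.00

First $151,000 at 36% = $54,360.00
Next $134,500 at 27% = $36,315.00
Remaining $12,800 at 21% = $2,688.00
Fee: $54,360.00 + $36,315.00 + $2,688.00 = $93,363.00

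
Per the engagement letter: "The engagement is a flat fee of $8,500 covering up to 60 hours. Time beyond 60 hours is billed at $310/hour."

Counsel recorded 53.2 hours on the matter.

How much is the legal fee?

53.2 hours is within the 60-hour scope; only the flat fee applies.

$8,500.00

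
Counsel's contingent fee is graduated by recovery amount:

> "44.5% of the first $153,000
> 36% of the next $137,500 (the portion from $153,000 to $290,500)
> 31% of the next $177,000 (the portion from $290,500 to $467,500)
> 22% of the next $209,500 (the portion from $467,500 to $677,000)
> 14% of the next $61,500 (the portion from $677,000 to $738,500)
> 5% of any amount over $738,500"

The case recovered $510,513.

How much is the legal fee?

$181,917.86

First $153,000 at 44.5% = $68,085.00
Next $137,500 at 36% = $49,500.00
Next $177,000 at 31% = $54,870.00
Remaining $43,013 at 22% = $9,462.86
Fee: $68,085.00 + $49,500.00 + $54,870.00 + $9,462.86 = $181,917.86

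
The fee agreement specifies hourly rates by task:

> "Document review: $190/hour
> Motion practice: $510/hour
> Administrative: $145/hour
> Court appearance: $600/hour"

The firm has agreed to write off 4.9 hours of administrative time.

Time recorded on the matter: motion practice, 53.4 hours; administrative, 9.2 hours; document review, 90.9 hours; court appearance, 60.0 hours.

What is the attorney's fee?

$81,128.50

Document review: 90.9 × $190 = $17,271.00
Motion practice: 53.4 × $510 = $27,234.00
Administrative: 9.2 × $145 = $1,334.00
Court appearance: 60.0 × $600 = $36,000.00
Subtotal: $81,839.00
Write-off: 4.9 × $145 = $710.50
Total: $81,839.00 − $710.50 = $81,128.50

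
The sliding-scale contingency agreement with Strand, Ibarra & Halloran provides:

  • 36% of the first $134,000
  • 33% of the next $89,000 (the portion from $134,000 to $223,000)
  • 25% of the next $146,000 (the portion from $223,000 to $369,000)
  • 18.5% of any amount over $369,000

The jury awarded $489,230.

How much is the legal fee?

First $134,000 at 36% = $48,240.00
Next $89,000 at 33% = $29,370.00
Next $146,000 at 25% = $36,500.00
Remaining $120,230 at 18.5% = $22,242.55
Fee: $48,240.00 + $29,370.00 + $36,500.00 + $22,242.55 = $136,352.55

$136,352.55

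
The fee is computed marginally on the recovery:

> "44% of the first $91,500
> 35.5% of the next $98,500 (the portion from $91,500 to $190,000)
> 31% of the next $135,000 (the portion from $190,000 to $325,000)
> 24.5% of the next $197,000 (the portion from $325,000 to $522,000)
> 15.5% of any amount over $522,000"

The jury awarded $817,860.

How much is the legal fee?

$211,200.80

First $91,500 at 44% = $40,260.00
Next $98,500 at 35.5% = $34,967.50
Next $135,000 at 31% = $41,850.00
Next $197,000 at 24.5% = $48,265.00
Remaining $295,860 at 15.5% = $45,858.30
Fee: $40,260.00 + $34,967.50 + $41,850.00 + $48,265.00 + $45,858.30 = $211,200.80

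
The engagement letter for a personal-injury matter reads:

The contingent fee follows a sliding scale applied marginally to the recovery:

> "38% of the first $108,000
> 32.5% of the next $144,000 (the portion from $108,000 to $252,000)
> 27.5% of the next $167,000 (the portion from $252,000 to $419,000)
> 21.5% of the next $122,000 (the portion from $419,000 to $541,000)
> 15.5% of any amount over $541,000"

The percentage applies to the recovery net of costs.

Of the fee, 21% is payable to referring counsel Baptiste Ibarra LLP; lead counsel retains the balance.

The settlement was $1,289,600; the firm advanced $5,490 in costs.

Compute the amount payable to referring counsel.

$57,787.18

Fee base (net of costs): $1,289,600 − $5,490 = $1,284,110
First $108,000 at 38% = $41,040.00
Next $144,000 at 32.5% = $46,800.00
Next $167,000 at 27.5% = $45,925.00
Next $122,000 at 21.5% = $26,230.00
Remaining $743,110 at 15.5% = $115,182.05
Fee: $41,040.00 + $46,800.00 + $45,925.00 + $26,230.00 + $115,182.05 = $275,177.05
Referral share: 21% of $275,177.05 = $57,787.18; lead counsel retains $275,177.05 − $57,787.18 = $217,389.87.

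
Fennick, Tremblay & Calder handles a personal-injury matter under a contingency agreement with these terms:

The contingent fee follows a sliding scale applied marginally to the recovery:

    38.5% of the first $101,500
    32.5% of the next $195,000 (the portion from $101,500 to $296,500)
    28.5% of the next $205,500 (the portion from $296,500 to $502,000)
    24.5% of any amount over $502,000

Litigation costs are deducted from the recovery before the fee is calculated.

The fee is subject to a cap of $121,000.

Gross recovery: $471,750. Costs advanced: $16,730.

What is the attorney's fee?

$121,000.00

Fee base (net of costs): $471,750 − $16,730 = $455,020
First $101,500 at 38.5% = $39,077.50
Next $195,000 at 32.5% = $63,375.00
Remaining $158,520 at 28.5% = $45,178.20
Fee: $39,077.50 + $63,375.00 + $45,178.20 = $147,630.70
$147,630.70 exceeds the $121,000 cap, so the fee is capped at $121,000.00.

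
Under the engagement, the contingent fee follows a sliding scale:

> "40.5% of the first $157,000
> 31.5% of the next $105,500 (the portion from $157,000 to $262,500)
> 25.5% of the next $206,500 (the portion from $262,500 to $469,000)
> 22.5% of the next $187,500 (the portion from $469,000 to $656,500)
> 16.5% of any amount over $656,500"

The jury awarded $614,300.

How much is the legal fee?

First $157,000 at 40.5% = $63,585.00
Next $105,500 at 31.5% = $33,232.50
Next $206,500 at 25.5% = $52,657.50
Remaining $145,300 at 22.5% = $32,692.50
Fee: $63,585.00 + $33,232.50 + $52,657.50 + $32,692.50 = $182,167.50

$182,167.50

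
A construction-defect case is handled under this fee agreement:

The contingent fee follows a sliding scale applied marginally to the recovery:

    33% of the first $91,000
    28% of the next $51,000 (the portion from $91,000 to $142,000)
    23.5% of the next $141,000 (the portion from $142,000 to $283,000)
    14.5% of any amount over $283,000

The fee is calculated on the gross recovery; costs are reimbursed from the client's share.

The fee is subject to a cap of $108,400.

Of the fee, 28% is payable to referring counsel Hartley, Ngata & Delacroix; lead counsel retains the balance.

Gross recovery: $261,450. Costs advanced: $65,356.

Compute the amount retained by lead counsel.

Fee base is the gross recovery, $261,450; costs are reimbursed separately.
First $91,000 at 33% = $30,030.00
Next $51,000 at 28% = $14,280.00
Remaining $119,450 at 23.5% = $28,070.75
Fee: $30,030.00 + $14,280.00 + $28,070.75 = $72,380.75
$72,380.75 is under the $108,400 cap.
Referral share: 28% of $72,380.75 = $20,266.61; lead counsel retains $72,380.75 − $20,266.61 = $52,114.14.

$52,114.14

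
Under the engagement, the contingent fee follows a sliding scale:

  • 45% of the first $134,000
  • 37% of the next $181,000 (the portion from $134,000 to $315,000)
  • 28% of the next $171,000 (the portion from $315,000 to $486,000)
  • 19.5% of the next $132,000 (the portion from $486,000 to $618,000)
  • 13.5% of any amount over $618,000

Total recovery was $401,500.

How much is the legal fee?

$151,490.00

First $134,000 at 45% = $60,300.00
Next $181,000 at 37% = $66,970.00
Remaining $86,500 at 28% = $24,220.00
Fee: $60,300.00 + $66,970.00 + $24,220.00 = $151,490.00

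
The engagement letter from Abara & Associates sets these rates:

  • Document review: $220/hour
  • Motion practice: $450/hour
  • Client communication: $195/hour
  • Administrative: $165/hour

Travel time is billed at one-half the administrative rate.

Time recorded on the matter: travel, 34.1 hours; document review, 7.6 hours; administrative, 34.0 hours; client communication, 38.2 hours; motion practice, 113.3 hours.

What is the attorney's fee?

Document review: 7.6 × $220 = $1,672.00
Motion practice: 113.3 × $450 = $50,985.00
Client communication: 38.2 × $195 = $7,449.00
Administrative: 34.0 × $165 = $5,610.00
Subtotal: $1,672.00 + $50,985.00 + $7,449.00 + $5,610.00 = $65,716.00
Travel: 34.1 × ($165 ÷ 2) = 34.1 × $82.50 = $2,813.25
Total: $65,716.00 + $2,813.25 = $68,529.25

$68,529.25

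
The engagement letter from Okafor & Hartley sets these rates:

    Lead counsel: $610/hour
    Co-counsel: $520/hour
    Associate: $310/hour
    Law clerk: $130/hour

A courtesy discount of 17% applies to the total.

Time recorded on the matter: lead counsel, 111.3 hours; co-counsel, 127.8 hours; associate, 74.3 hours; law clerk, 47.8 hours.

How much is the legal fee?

$135,784.68

Lead counsel: 111.3 × $610 = $67,893.00
Co-counsel: 127.8 × $520 = $66,456.00
Associate: 74.3 × $310 = $23,033.00
Law clerk: 47.8 × $130 = $6,214.00
Subtotal: $163,596.00
Less 17% discount: −$27,811.32
Total: $163,596.00 − $27,811.32 = $135,784.68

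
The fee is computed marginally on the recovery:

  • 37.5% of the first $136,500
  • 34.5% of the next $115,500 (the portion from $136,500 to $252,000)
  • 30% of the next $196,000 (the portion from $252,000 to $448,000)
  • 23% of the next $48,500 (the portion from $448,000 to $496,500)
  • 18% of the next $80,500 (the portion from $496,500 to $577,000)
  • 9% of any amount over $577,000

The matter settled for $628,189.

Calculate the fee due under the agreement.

First $136,500 at 37.5% = $51,187.50
Next $115,500 at 34.5% = $39,847.50
Next $196,000 at 30% = $58,800.00
Next $48,500 at 23% = $11,155.00
Next $80,500 at 18% = $14,490.00
Remaining $51,189 at 9% = $4,607.01
Fee: $51,187.50 + $39,847.50 + $58,800.00 + $11,155.00 + $14,490.00 + $4,607.01 = $180,087.01

$180,087.01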